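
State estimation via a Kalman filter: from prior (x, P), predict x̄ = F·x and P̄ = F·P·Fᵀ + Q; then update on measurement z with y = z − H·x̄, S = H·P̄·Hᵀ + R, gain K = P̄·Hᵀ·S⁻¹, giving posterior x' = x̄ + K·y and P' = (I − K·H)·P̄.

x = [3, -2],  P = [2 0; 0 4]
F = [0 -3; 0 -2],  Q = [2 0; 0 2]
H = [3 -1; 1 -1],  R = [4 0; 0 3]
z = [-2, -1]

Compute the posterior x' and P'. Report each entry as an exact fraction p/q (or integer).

x' = [-138/281, 80/281]
P' = [303/281 423/281; 423/281 891/281]

x̄ = F·x = [6, 4]
P̄ = F·P·Fᵀ + Q = [38 24; 24 18]
y = z − H·x̄ = [-16, -3]
S = H·P̄·Hᵀ + R = [220 36; 36 11]
K = P̄·Hᵀ·S⁻¹ = [243/562 -40/281; 189/562 -156/281]
x' = x̄ + K·y = [-138/281, 80/281]
P' = (I − K·H)·P̄ = [303/281 423/281; 423/281 891/281]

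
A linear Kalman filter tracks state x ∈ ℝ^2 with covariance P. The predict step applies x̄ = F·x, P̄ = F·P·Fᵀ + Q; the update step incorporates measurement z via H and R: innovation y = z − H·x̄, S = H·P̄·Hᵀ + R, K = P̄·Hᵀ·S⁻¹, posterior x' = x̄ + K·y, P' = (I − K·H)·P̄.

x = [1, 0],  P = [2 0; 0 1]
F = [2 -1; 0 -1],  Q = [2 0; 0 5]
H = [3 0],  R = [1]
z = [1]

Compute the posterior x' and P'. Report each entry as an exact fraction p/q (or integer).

x̄ = F·x = [2, 0]
P̄ = F·P·Fᵀ + Q = [11 1; 1 6]
y = z − H·x̄ = [-5]
S = H·P̄·Hᵀ + R = [100]
K = P̄·Hᵀ·S⁻¹ = [33/100; 3/100]
x' = x̄ + K·y = [7/20, -3/20]
P' = (I − K·H)·P̄ = [11/100 1/100; 1/100 591/100]

x' = [7/20, -3/20]
P' = [11/100 1/100; 1/100 591/100]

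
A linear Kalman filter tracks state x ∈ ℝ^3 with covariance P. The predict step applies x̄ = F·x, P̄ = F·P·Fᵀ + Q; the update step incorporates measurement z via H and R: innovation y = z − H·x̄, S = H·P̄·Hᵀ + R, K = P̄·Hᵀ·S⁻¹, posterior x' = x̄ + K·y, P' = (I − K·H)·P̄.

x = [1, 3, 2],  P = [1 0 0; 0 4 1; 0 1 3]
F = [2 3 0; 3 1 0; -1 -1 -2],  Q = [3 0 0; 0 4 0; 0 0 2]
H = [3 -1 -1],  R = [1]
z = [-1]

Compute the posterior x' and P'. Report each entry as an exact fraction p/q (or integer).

x' = [-37/211, 438/211, -356/211]
P' = [985/422 785/211 627/211; 785/211 2529/211 -197/211; 627/211 -197/211 2115/211]

x̄ = F·x = [11, 6, -8]
P̄ = F·P·Fᵀ + Q = [43 18 -20; 18 17 -9; -20 -9 23]
y = z − H·x̄ = [-36]
S = H·P̄·Hᵀ + R = [422]
K = P̄·Hᵀ·S⁻¹ = [131/422; 23/211; -37/211]
x' = x̄ + K·y = [-37/211, 438/211, -356/211]
P' = (I − K·H)·P̄ = [985/422 785/211 627/211; 785/211 2529/211 -197/211; 627/211 -197/211 2115/211]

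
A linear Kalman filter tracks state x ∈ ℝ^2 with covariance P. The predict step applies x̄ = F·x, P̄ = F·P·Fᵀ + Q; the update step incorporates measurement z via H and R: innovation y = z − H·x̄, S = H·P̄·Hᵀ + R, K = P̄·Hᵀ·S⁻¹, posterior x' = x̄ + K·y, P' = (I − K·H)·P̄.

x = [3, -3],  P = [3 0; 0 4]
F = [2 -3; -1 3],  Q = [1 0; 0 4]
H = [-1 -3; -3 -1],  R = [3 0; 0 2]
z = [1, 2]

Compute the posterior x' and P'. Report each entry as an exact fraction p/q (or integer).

x' = [-3925/7674, -3389/23022]
P' = [833/2558 -1799/7674; -1799/7674 10205/23022]

x̄ = F·x = [15, -12]
P̄ = F·P·Fᵀ + Q = [49 -42; -42 43]
y = z − H·x̄ = [-20, 35]
S = H·P̄·Hᵀ + R = [187 -144; -144 234]
K = P̄·Hᵀ·S⁻¹ = [161/1279 -2849/7674; -467/1279 2993/23022]
x' = x̄ + K·y = [-3925/7674, -3389/23022]
P' = (I − K·H)·P̄ = [833/2558 -1799/7674; -1799/7674 10205/23022]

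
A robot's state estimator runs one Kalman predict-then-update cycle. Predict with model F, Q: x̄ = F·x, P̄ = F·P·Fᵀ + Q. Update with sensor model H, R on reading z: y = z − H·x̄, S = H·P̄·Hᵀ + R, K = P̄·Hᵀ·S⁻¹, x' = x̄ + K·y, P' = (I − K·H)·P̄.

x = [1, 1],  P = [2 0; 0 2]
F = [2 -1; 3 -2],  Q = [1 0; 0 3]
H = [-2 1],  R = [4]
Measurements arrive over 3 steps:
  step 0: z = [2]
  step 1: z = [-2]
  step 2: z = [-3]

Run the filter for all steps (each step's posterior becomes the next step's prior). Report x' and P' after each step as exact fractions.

step 0: x' = [-5/13, 4/13], P' = [107/13 190/13; 190/13 368/13]
step 1: x' = [-3/5, -338/125], P' = [3 26/5; 26/5 1496/125]
step 2: x' = [278/125, 2167/875], P' = [451/125 802/125; 802/125 12328/875]

step 0: x̄ = F·x = [1, 1]
step 0: P̄ = F·P·Fᵀ + Q = [11 16; 16 29]
step 0: y = z − H·x̄ = [3]
step 0: S = H·P̄·Hᵀ + R = [13]
step 0: K = P̄·Hᵀ·S⁻¹ = [-6/13; -3/13]
step 0: x' = x̄ + K·y = [-5/13, 4/13]
step 0: P' = (I − K·H)·P̄ = [107/13 190/13; 190/13 368/13]
step 1: x̄ = F·x = [-14/13, -23/13]
step 1: P̄ = F·P·Fᵀ + Q = [49/13 48/13; 48/13 194/13]
step 1: y = z − H·x̄ = [-31/13]
step 1: S = H·P̄·Hᵀ + R = [250/13]
step 1: K = P̄·Hᵀ·S⁻¹ = [-1/5; 49/125]
step 1: x' = x̄ + K·y = [-3/5, -338/125]
step 1: P' = (I − K·H)·P̄ = [3 26/5; 26/5 1496/125]
step 2: x̄ = F·x = [188/125, 451/125]
step 2: P̄ = F·P·Fᵀ + Q = [521/125 692/125; 692/125 1934/125]
step 2: y = z − H·x̄ = [-18/5]
step 2: S = H·P̄·Hᵀ + R = [14]
step 2: K = P̄·Hᵀ·S⁻¹ = [-1/5; 11/35]
step 2: x' = x̄ + K·y = [278/125, 2167/875]
step 2: P' = (I − K·H)·P̄ = [451/125 802/125; 802/125 12328/875]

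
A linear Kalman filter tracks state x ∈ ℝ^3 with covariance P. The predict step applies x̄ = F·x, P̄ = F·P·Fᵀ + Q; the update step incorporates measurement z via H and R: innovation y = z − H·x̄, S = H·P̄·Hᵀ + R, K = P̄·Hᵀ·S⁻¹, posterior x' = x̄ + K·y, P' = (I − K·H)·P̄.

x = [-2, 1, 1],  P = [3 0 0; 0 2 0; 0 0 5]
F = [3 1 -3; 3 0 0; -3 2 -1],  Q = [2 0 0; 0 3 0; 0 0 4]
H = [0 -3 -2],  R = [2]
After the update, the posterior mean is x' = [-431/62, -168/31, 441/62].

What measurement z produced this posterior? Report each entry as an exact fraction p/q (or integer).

x̄ = F·x = [-8, -6, 7]
P̄ = F·P·Fᵀ + Q = [76 27 -8; 27 30 -27; -8 -27 44]
S = H·P̄·Hᵀ + R = [124]
K = P̄·Hᵀ·S⁻¹ = [-65/124; -9/31; -7/124]
x' − x̄ = [65/62, 18/31, 7/62] = K·y
y = (KᵀK)⁻¹·Kᵀ·(x' − x̄) = [-2]
z = y + H·x̄ = [-2] + [4] = [2]

z = [2]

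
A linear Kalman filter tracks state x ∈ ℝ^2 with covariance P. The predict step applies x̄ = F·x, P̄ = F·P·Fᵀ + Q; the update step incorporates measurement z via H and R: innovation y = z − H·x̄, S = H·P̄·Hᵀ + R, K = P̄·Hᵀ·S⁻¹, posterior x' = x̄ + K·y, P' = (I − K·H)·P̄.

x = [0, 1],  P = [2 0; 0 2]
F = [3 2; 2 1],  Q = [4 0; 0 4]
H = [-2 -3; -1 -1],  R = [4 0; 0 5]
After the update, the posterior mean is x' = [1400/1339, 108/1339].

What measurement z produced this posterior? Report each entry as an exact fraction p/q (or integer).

x̄ = F·x = [2, 1]
P̄ = F·P·Fᵀ + Q = [30 16; 16 14]
S = H·P̄·Hᵀ + R = [442 182; 182 81]
K = P̄·Hᵀ·S⁻¹ = [-188/1339 -26/103; -267/1339 8/103]
x' − x̄ = [-1278/1339, -1231/1339] = K·y
y = (KᵀK)⁻¹·Kᵀ·(x' − x̄) = [5, 1]
z = y + H·x̄ = [5, 1] + [-7, -3] = [-2, -2]

z = [-2, -2]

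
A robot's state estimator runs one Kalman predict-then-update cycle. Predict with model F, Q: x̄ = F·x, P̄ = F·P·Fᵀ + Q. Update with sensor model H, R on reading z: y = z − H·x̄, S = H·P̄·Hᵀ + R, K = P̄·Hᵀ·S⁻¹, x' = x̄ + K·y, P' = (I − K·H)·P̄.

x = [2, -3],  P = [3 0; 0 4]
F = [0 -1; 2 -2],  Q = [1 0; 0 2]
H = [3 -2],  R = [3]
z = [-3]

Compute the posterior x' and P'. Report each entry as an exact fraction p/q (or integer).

x̄ = F·x = [3, 10]
P̄ = F·P·Fᵀ + Q = [5 8; 8 30]
y = z − H·x̄ = [8]
S = H·P̄·Hᵀ + R = [72]
K = P̄·Hᵀ·S⁻¹ = [-1/72; -1/2]
x' = x̄ + K·y = [26/9, 6]
P' = (I − K·H)·P̄ = [359/72 15/2; 15/2 12]

x' = [26/9, 6]
P' = [359/72 15/2; 15/2 12]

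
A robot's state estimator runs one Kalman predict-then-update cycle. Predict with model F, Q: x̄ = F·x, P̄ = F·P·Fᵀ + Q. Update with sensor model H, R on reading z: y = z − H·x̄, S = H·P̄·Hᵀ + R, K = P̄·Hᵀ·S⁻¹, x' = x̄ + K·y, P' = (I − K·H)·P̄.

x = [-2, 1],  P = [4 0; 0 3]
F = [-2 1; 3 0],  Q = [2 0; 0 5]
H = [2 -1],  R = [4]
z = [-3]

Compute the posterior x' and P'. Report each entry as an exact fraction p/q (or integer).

x' = [-43/75, 341/225]
P' = [41/25 158/75; 158/75 1304/225]

x̄ = F·x = [5, -6]
P̄ = F·P·Fᵀ + Q = [21 -24; -24 41]
y = z − H·x̄ = [-19]
S = H·P̄·Hᵀ + R = [225]
K = P̄·Hᵀ·S⁻¹ = [22/75; -89/225]
x' = x̄ + K·y = [-43/75, 341/225]
P' = (I − K·H)·P̄ = [41/25 158/75; 158/75 1304/225]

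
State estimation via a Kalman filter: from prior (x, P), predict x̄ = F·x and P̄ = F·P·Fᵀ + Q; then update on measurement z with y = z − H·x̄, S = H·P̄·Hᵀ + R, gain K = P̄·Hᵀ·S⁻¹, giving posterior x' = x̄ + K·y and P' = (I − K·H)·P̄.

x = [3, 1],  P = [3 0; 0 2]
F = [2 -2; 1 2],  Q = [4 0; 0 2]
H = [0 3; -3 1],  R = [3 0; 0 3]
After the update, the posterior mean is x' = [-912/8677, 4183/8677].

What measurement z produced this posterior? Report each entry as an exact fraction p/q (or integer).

z = [1, 1]

x̄ = F·x = [4, 5]
P̄ = F·P·Fᵀ + Q = [24 -2; -2 13]
S = H·P̄·Hᵀ + R = [120 57; 57 244]
K = P̄·Hᵀ·S⁻¹ = [918/8677 -2846/8677; 2811/8677 19/8677]
x' − x̄ = [-35620/8677, -39202/8677] = K·y
y = (KᵀK)⁻¹·Kᵀ·(x' − x̄) = [-14, 8]
z = y + H·x̄ = [-14, 8] + [15, -7] = [1, 1]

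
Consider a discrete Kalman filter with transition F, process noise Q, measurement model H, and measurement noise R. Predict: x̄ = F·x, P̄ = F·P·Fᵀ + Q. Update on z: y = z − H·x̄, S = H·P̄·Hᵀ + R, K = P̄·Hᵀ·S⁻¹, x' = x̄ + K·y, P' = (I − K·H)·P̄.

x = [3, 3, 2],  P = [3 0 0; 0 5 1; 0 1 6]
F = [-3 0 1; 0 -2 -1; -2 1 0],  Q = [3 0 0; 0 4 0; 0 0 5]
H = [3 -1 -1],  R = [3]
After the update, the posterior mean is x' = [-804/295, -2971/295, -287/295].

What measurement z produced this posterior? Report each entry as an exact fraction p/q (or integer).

x̄ = F·x = [-7, -8, -3]
P̄ = F·P·Fᵀ + Q = [36 -8 19; -8 34 -11; 19 -11 22]
S = H·P̄·Hᵀ + R = [295]
K = P̄·Hᵀ·S⁻¹ = [97/295; -47/295; 46/295]
x' − x̄ = [1261/295, -611/295, 598/295] = K·y
y = (KᵀK)⁻¹·Kᵀ·(x' − x̄) = [13]
z = y + H·x̄ = [13] + [-10] = [3]

z = [3]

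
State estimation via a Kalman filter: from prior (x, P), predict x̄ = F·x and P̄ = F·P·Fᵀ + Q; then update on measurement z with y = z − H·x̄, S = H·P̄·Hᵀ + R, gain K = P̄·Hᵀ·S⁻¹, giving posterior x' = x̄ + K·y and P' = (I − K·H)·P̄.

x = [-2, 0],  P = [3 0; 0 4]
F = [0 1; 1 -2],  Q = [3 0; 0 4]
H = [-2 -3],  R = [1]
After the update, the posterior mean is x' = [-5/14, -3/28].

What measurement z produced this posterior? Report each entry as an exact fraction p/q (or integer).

x̄ = F·x = [0, -2]
P̄ = F·P·Fᵀ + Q = [7 -8; -8 23]
S = H·P̄·Hᵀ + R = [140]
K = P̄·Hᵀ·S⁻¹ = [1/14; -53/140]
x' − x̄ = [-5/14, 53/28] = K·y
y = (KᵀK)⁻¹·Kᵀ·(x' − x̄) = [-5]
z = y + H·x̄ = [-5] + [6] = [1]

z = [1]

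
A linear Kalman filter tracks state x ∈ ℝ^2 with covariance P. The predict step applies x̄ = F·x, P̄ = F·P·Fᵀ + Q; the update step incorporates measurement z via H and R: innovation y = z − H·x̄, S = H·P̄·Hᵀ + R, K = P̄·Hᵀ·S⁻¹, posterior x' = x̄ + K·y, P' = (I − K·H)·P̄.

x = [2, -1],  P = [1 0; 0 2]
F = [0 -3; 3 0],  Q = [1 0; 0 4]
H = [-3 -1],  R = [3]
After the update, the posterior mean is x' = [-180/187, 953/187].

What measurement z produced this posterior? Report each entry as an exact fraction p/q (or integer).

z = [-2]

x̄ = F·x = [3, 6]
P̄ = F·P·Fᵀ + Q = [19 0; 0 13]
S = H·P̄·Hᵀ + R = [187]
K = P̄·Hᵀ·S⁻¹ = [-57/187; -13/187]
x' − x̄ = [-741/187, -169/187] = K·y
y = (KᵀK)⁻¹·Kᵀ·(x' − x̄) = [13]
z = y + H·x̄ = [13] + [-15] = [-2]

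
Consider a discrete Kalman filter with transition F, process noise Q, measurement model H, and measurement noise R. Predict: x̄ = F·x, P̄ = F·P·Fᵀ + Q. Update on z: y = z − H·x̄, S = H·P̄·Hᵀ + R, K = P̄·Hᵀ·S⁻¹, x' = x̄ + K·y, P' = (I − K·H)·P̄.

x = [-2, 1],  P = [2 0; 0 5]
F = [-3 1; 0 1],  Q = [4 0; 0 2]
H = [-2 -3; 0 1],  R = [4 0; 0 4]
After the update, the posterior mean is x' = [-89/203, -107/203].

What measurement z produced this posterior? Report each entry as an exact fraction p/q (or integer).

z = [3, 1]

x̄ = F·x = [7, 1]
P̄ = F·P·Fᵀ + Q = [27 5; 5 7]
S = H·P̄·Hᵀ + R = [235 -31; -31 11]
K = P̄·Hᵀ·S⁻¹ = [-151/406 -241/406; -31/406 171/406]
x' − x̄ = [-1510/203, -310/203] = K·y
y = (KᵀK)⁻¹·Kᵀ·(x' − x̄) = [20, 0]
z = y + H·x̄ = [20, 0] + [-17, 1] = [3, 1]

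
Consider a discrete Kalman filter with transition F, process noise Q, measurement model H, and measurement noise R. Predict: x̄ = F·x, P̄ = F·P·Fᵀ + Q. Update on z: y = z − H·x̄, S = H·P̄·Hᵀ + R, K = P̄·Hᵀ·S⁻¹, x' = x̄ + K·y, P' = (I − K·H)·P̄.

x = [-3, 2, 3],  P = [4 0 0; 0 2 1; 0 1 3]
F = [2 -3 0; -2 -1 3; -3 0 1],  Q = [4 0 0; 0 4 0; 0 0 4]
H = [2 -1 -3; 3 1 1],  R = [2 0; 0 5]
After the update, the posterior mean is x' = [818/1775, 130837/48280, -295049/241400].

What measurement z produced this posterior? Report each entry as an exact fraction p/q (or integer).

x̄ = F·x = [-12, 13, 12]
P̄ = F·P·Fᵀ + Q = [38 -19 -27; -19 43 32; -27 32 43]
S = H·P̄·Hᵀ + R = [1176 136; 136 221]
K = P̄·Hᵀ·S⁻¹ = [218/1775 412/1775; -489/2840 1131/6035; -2747/14200 2773/30175]
x' − x̄ = [22118/1775, -496803/48280, -3191849/241400] = K·y
y = (KᵀK)⁻¹·Kᵀ·(x' − x̄) = [75, 14]
z = y + H·x̄ = [75, 14] + [-73, -11] = [2, 3]

z = [2, 3]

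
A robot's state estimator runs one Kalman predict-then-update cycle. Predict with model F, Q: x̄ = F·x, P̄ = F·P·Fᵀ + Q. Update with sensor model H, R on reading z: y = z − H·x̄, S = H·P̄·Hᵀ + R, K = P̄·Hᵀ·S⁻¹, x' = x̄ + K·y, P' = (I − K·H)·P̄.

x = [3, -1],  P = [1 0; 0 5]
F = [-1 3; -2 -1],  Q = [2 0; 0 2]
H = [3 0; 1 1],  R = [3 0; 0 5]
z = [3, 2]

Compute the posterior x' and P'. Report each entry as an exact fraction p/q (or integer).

x' = [2024/1835, -4104/1835]
P' = [599/1835 -424/1835; -424/1835 5799/1835]

x̄ = F·x = [-6, -5]
P̄ = F·P·Fᵀ + Q = [48 -13; -13 11]
y = z − H·x̄ = [21, 13]
S = H·P̄·Hᵀ + R = [435 105; 105 38]
K = P̄·Hᵀ·S⁻¹ = [599/1835 7/367; -424/1835 215/367]
x' = x̄ + K·y = [2024/1835, -4104/1835]
P' = (I − K·H)·P̄ = [599/1835 -424/1835; -424/1835 5799/1835]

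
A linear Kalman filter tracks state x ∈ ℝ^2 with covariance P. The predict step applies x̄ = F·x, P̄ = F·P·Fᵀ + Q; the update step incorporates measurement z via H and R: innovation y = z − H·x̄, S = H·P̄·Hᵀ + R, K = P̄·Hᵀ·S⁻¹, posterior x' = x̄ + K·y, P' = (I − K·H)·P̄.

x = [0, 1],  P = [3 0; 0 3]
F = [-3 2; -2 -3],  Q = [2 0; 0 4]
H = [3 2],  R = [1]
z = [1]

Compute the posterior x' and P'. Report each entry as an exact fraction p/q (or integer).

x̄ = F·x = [2, -3]
P̄ = F·P·Fᵀ + Q = [41 0; 0 43]
y = z − H·x̄ = [1]
S = H·P̄·Hᵀ + R = [542]
K = P̄·Hᵀ·S⁻¹ = [123/542; 43/271]
x' = x̄ + K·y = [1207/542, -770/271]
P' = (I − K·H)·P̄ = [7093/542 -5289/271; -5289/271 7955/271]

x' = [1207/542, -770/271]
P' = [7093/542 -5289/271; -5289/271 7955/271]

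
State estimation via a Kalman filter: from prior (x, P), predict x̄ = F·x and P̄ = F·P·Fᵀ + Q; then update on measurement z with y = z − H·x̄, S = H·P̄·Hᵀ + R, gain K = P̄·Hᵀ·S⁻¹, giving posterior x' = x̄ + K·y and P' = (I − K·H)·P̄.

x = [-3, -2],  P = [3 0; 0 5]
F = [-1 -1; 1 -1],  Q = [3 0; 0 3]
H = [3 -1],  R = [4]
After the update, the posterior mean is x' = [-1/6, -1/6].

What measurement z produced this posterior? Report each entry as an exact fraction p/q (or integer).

x̄ = F·x = [5, -1]
P̄ = F·P·Fᵀ + Q = [11 2; 2 11]
S = H·P̄·Hᵀ + R = [102]
K = P̄·Hᵀ·S⁻¹ = [31/102; -5/102]
x' − x̄ = [-31/6, 5/6] = K·y
y = (KᵀK)⁻¹·Kᵀ·(x' − x̄) = [-17]
z = y + H·x̄ = [-17] + [16] = [-1]

z = [-1]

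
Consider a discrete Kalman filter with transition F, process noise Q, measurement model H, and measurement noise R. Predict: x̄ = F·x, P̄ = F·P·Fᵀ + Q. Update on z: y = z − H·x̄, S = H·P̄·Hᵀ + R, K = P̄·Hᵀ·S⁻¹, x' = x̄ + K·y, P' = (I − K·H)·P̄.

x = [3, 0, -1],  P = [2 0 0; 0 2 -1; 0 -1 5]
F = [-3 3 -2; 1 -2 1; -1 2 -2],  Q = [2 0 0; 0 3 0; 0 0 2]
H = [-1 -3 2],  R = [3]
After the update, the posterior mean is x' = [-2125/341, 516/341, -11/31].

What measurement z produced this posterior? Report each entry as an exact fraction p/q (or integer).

x̄ = F·x = [-7, 2, -1]
P̄ = F·P·Fᵀ + Q = [70 -35 48; -35 22 -26; 48 -26 40]
S = H·P̄·Hᵀ + R = [341]
K = P̄·Hᵀ·S⁻¹ = [131/341; -83/341; 10/31]
x' − x̄ = [262/341, -166/341, 20/31] = K·y
y = (KᵀK)⁻¹·Kᵀ·(x' − x̄) = [2]
z = y + H·x̄ = [2] + [-1] = [1]

z = [1]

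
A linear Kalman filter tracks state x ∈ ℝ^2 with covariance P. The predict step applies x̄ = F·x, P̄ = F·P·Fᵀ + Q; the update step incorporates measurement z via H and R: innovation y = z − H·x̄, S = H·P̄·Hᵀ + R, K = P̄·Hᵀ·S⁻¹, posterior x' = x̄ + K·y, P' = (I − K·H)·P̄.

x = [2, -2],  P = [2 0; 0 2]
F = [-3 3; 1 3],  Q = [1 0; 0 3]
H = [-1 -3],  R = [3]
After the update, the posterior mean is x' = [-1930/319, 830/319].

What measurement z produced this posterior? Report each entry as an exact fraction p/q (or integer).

x̄ = F·x = [-12, -4]
P̄ = F·P·Fᵀ + Q = [37 12; 12 23]
S = H·P̄·Hᵀ + R = [319]
K = P̄·Hᵀ·S⁻¹ = [-73/319; -81/319]
x' − x̄ = [1898/319, 2106/319] = K·y
y = (KᵀK)⁻¹·Kᵀ·(x' − x̄) = [-26]
z = y + H·x̄ = [-26] + [24] = [-2]

z = [-2]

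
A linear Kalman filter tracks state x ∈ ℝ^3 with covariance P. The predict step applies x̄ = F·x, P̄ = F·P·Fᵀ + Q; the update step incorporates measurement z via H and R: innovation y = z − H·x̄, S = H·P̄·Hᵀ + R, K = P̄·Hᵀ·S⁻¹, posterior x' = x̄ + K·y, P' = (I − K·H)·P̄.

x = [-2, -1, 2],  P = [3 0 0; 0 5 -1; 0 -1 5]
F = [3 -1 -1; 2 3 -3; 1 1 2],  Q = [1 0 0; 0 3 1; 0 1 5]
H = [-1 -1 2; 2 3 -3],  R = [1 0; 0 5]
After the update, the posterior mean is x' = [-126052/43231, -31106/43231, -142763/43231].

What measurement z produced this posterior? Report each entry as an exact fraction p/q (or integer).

x̄ = F·x = [-7, -13, 1]
P̄ = F·P·Fᵀ + Q = [36 18 -3; 18 123 -11; -3 -11 29]
S = H·P̄·Hᵀ + R = [368 -825; -825 1967]
K = P̄·Hᵀ·S⁻¹ = [-6645/43231 180/43231; 40729/43231 26709/43231; 37674/43231 13032/43231]
x' − x̄ = [176565/43231, 530897/43231, -185994/43231] = K·y
y = (KᵀK)⁻¹·Kᵀ·(x' − x̄) = [-25, 58]
z = y + H·x̄ = [-25, 58] + [22, -56] = [-3, 2]

z = [-3, 2]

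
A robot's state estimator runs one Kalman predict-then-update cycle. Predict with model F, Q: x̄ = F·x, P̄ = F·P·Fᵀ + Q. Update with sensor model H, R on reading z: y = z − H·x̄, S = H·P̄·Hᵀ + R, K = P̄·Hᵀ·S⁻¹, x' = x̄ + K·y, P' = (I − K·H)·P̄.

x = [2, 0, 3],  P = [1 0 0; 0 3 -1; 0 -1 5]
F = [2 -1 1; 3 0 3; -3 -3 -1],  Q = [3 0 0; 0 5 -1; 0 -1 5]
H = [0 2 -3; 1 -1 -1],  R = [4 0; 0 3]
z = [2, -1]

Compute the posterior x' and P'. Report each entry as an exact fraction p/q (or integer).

x̄ = F·x = [7, 15, -9]
P̄ = F·P·Fᵀ + Q = [17 24 0; 24 59 -16; 0 -16 40]
y = z − H·x̄ = [-55, -2]
S = H·P̄·Hᵀ + R = [792 34; 34 39]
K = P̄·Hᵀ·S⁻¹ = [1055/14866 -1794/7433; 1780/7433 -5173/7433; -1278/7433 -3460/7433]
x' = x̄ + K·y = [53213/14866, 23941/7433, 10313/7433]
P' = (I − K·H)·P̄ = [88483/7433 56741/7433 37124/7433; 56741/7433 44780/7433 27480/7433; 37124/7433 27480/7433 20024/7433]

x' = [53213/14866, 23941/7433, 10313/7433]
P' = [88483/7433 56741/7433 37124/7433; 56741/7433 44780/7433 27480/7433; 37124/7433 27480/7433 20024/7433]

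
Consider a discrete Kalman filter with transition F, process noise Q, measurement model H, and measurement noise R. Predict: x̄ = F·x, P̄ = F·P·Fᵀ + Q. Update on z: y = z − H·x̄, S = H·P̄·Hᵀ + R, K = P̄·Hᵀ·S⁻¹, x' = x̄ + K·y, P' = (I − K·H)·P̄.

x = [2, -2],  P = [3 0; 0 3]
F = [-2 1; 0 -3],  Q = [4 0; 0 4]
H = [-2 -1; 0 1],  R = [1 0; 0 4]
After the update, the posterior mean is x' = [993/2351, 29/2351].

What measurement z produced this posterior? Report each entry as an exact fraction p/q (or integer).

x̄ = F·x = [-6, 6]
P̄ = F·P·Fᵀ + Q = [19 -9; -9 31]
S = H·P̄·Hᵀ + R = [72 -13; -13 35]
K = P̄·Hᵀ·S⁻¹ = [-1132/2351 -1025/2351; -52/2351 2063/2351]
x' − x̄ = [15099/2351, -14077/2351] = K·y
y = (KᵀK)⁻¹·Kᵀ·(x' − x̄) = [-7, -7]
z = y + H·x̄ = [-7, -7] + [6, 6] = [-1, -1]

z = [-1, -1]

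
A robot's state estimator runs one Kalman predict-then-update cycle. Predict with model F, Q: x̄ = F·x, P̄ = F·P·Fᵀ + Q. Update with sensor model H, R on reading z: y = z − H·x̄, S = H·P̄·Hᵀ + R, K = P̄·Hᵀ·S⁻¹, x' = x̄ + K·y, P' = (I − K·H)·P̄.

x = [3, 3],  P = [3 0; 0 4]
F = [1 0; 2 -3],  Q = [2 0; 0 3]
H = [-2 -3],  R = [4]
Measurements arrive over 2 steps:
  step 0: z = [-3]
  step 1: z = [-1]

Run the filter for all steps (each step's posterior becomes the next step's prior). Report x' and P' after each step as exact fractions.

step 0: x' = [611/185, -45/37], P' = [1991/555 -86/37; -86/37 72/37]
step 1: x' = [312535/422309, -40675/422309], P' = [764039/422309 -469682/422309; -469682/422309 473376/422309]

step 0: x̄ = F·x = [3, -3]
step 0: P̄ = F·P·Fᵀ + Q = [5 6; 6 51]
step 0: y = z − H·x̄ = [-6]
step 0: S = H·P̄·Hᵀ + R = [555]
step 0: K = P̄·Hᵀ·S⁻¹ = [-28/555; -11/37]
step 0: x' = x̄ + K·y = [611/185, -45/37]
step 0: P' = (I − K·H)·P̄ = [1991/555 -86/37; -86/37 72/37]
step 1: x̄ = F·x = [611/185, 1897/185]
step 1: P̄ = F·P·Fᵀ + Q = [3101/555 7852/555; 7852/555 34829/555]
step 1: y = z − H·x̄ = [6728/185]
step 1: S = H·P̄·Hᵀ + R = [422309/555]
step 1: K = P̄·Hᵀ·S⁻¹ = [-29758/422309; -120191/422309]
step 1: x' = x̄ + K·y = [312535/422309, -40675/422309]
step 1: P' = (I − K·H)·P̄ = [764039/422309 -469682/422309; -469682/422309 473376/422309]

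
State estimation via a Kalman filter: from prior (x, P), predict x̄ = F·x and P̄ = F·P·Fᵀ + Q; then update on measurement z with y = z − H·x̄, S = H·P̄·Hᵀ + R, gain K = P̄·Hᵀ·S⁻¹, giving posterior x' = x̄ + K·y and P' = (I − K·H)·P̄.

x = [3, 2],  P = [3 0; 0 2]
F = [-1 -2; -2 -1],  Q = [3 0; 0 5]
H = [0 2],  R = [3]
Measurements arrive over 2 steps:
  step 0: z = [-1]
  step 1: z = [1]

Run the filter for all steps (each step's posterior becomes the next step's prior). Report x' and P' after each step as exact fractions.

step 0: x' = [-253/79, -62/79], P' = [706/79 30/79; 30/79 57/79]
step 1: x' = [21107/13821, 2832/4607], P' = [83633/13821 1676/4607; 1676/4607 3396/4607]

step 0: x̄ = F·x = [-7, -8]
step 0: P̄ = F·P·Fᵀ + Q = [14 10; 10 19]
step 0: y = z − H·x̄ = [15]
step 0: S = H·P̄·Hᵀ + R = [79]
step 0: K = P̄·Hᵀ·S⁻¹ = [20/79; 38/79]
step 0: x' = x̄ + K·y = [-253/79, -62/79]
step 0: P' = (I − K·H)·P̄ = [706/79 30/79; 30/79 57/79]
step 1: x̄ = F·x = [377/79, 568/79]
step 1: P̄ = F·P·Fᵀ + Q = [1291/79 1676/79; 1676/79 3396/79]
step 1: y = z − H·x̄ = [-1057/79]
step 1: S = H·P̄·Hᵀ + R = [13821/79]
step 1: K = P̄·Hᵀ·S⁻¹ = [3352/13821; 2264/4607]
step 1: x' = x̄ + K·y = [21107/13821, 2832/4607]
step 1: P' = (I − K·H)·P̄ = [83633/13821 1676/4607; 1676/4607 3396/4607]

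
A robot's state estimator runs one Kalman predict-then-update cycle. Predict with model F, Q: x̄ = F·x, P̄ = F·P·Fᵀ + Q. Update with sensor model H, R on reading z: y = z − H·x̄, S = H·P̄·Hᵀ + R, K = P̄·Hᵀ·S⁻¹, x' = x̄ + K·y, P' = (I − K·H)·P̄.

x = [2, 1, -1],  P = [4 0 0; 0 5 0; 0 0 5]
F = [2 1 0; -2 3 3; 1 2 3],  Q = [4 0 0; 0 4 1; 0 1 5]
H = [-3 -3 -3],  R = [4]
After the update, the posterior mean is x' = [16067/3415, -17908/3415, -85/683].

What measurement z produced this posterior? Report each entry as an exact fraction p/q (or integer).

z = [2]

x̄ = F·x = [5, -4, 1]
P̄ = F·P·Fᵀ + Q = [25 -1 18; -1 110 68; 18 68 74]
S = H·P̄·Hᵀ + R = [3415]
K = P̄·Hᵀ·S⁻¹ = [-126/3415; -531/3415; -96/683]
x' − x̄ = [-1008/3415, -4248/3415, -768/683] = K·y
y = (KᵀK)⁻¹·Kᵀ·(x' − x̄) = [8]
z = y + H·x̄ = [8] + [-6] = [2]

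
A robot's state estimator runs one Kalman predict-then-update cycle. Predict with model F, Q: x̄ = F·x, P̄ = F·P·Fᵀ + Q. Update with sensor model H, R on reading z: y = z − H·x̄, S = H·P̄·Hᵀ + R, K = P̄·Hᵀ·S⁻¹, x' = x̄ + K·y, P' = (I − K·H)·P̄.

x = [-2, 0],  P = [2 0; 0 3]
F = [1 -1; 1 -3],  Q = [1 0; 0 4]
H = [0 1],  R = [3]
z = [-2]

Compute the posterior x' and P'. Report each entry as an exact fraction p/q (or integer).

x' = [-2, -2]
P' = [95/36 11/12; 11/12 11/4]

x̄ = F·x = [-2, -2]
P̄ = F·P·Fᵀ + Q = [6 11; 11 33]
y = z − H·x̄ = [0]
S = H·P̄·Hᵀ + R = [36]
K = P̄·Hᵀ·S⁻¹ = [11/36; 11/12]
x' = x̄ + K·y = [-2, -2]
P' = (I − K·H)·P̄ = [95/36 11/12; 11/12 11/4]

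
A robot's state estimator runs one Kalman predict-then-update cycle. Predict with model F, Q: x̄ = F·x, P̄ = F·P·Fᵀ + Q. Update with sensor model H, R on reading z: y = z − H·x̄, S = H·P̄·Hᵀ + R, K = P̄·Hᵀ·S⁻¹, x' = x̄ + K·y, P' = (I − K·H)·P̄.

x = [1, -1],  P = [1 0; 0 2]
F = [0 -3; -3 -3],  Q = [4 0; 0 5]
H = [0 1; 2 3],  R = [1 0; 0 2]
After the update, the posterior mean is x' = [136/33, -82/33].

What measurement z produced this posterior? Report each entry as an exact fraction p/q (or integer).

z = [-3, 1]

x̄ = F·x = [3, 0]
P̄ = F·P·Fᵀ + Q = [22 18; 18 32]
S = H·P̄·Hᵀ + R = [33 132; 132 594]
K = P̄·Hᵀ·S⁻¹ = [-34/33 13/33; 8/11 2/33]
x' − x̄ = [37/33, -82/33] = K·y
y = (KᵀK)⁻¹·Kᵀ·(x' − x̄) = [-3, -5]
z = y + H·x̄ = [-3, -5] + [0, 6] = [-3, 1]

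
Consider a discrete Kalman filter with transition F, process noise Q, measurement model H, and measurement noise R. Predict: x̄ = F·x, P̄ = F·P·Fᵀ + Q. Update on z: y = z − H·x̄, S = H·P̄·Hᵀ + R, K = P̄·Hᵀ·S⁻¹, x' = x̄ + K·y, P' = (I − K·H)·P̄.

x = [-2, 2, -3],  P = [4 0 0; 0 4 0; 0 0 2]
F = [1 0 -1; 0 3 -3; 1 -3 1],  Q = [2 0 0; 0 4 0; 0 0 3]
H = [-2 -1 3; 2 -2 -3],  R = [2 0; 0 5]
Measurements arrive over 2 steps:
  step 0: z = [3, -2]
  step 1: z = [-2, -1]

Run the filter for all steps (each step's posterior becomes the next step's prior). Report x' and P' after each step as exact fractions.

step 0: x̄ = F·x = [1, 15, -11]
step 0: P̄ = F·P·Fᵀ + Q = [8 6 2; 6 58 -42; 2 -42 45]
step 0: y = z − H·x̄ = [53, -7]
step 0: S = H·P̄·Hᵀ + R = [749 -159; -159 98]
step 0: K = P̄·Hᵀ·S⁻¹ = [-1886/48121 -4042/48121; -15710/48121 -14686/48121; 9481/48121 -7696/48121]
step 0: x' = x̄ + K·y = [-23543/48121, -8013/48121, 27034/48121]
step 0: P' = (I − K·H)·P̄ = [346708/48121 7994/48121 232546/48121; 7994/48121 34950/48121 6506/48121; 232546/48121 6506/48121 163520/48121]
step 1: x̄ = F·x = [-50577/48121, -105141/48121, 27530/48121]
step 1: P̄ = F·P·Fᵀ + Q = [141378/48121 -202614/48121 178724/48121; -202614/48121 1861606/48121 -1400694/48121; 178724/48121 -1400694/48121 1347233/48121]
step 1: y = z − H·x̄ = [-385127/48121, -74659/48121]
step 1: S = H·P̄·Hᵀ + R = [20097477/48121 -3025855/48121; -3025855/48121 3045534/48121]
step 1: K = P̄·Hᵀ·S⁻¹ = [38407680/1081684733 92078694/1081684733; -353488130/1081684733 -325048546/1081684733; 266306965/1081684733 -48980956/1081684733]
step 1: x' = x̄ + K·y = [-1587138807/1081684733, 969975851/1081684733, -1436511141/1081684733]
step 1: P' = (I − K·H)·P̄ = [2523487026/1081684733 -179069610/1081684733 1648239934/1081684733; -179069610/1081684733 777406330/1081684733 -95903050/1081684733; 1648239934/1081684733 -95903050/1081684733 1244396916/1081684733]

step 0: x' = [-23543/48121, -8013/48121, 27034/48121], P' = [346708/48121 7994/48121 232546/48121; 7994/48121 34950/48121 6506/48121; 232546/48121 6506/48121 163520/48121]
step 1: x' = [-1587138807/1081684733, 969975851/1081684733, -1436511141/1081684733], P' = [2523487026/1081684733 -179069610/1081684733 1648239934/1081684733; -179069610/1081684733 777406330/1081684733 -95903050/1081684733; 1648239934/1081684733 -95903050/1081684733 1244396916/1081684733]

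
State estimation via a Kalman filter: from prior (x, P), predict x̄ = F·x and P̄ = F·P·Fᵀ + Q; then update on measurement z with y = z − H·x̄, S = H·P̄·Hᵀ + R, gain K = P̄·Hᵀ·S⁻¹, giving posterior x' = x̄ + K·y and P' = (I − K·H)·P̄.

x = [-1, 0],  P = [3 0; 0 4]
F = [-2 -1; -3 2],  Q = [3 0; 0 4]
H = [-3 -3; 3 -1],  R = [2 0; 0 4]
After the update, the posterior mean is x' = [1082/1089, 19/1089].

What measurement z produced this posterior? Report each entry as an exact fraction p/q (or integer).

z = [-3, 3]

x̄ = F·x = [2, 3]
P̄ = F·P·Fᵀ + Q = [19 10; 10 47]
S = H·P̄·Hᵀ + R = [776 -90; -90 162]
K = P̄·Hᵀ·S⁻¹ = [-274/3267 14321/58806; -812/3267 -14291/58806]
x' − x̄ = [-1096/1089, -3248/1089] = K·y
y = (KᵀK)⁻¹·Kᵀ·(x' − x̄) = [12, 0]
z = y + H·x̄ = [12, 0] + [-15, 3] = [-3, 3]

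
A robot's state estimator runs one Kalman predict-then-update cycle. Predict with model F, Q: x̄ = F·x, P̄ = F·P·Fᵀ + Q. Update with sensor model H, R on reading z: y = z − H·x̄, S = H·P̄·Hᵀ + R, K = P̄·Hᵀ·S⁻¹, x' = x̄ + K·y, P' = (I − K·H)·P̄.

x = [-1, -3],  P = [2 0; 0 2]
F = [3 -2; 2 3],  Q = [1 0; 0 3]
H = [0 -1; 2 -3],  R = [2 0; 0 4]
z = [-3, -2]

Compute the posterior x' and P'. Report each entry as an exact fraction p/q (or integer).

x' = [4560/1997, 4336/1997]
P' = [8721/1997 4698/1997; 4698/1997 3248/1997]

x̄ = F·x = [3, -11]
P̄ = F·P·Fᵀ + Q = [27 0; 0 29]
y = z − H·x̄ = [-14, -41]
S = H·P̄·Hᵀ + R = [31 87; 87 373]
K = P̄·Hᵀ·S⁻¹ = [-2349/1997 837/1997; -1624/1997 -87/1997]
x' = x̄ + K·y = [4560/1997, 4336/1997]
P' = (I − K·H)·P̄ = [8721/1997 4698/1997; 4698/1997 3248/1997]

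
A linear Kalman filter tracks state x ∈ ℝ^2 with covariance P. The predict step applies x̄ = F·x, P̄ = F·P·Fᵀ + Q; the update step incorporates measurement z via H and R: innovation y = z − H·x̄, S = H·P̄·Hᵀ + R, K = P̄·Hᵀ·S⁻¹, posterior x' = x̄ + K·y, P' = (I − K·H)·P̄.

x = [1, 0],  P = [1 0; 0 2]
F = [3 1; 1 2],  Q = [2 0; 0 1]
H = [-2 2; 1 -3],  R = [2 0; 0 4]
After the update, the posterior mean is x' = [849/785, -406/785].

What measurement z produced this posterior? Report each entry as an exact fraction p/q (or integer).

x̄ = F·x = [3, 1]
P̄ = F·P·Fᵀ + Q = [13 7; 7 10]
S = H·P̄·Hᵀ + R = [38 -30; -30 65]
K = P̄·Hᵀ·S⁻¹ = [-102/157 -332/785; -30/157 -347/785]
x' − x̄ = [-1506/785, -1191/785] = K·y
y = (KᵀK)⁻¹·Kᵀ·(x' − x̄) = [1, 3]
z = y + H·x̄ = [1, 3] + [-4, 0] = [-3, 3]

z = [-3, 3]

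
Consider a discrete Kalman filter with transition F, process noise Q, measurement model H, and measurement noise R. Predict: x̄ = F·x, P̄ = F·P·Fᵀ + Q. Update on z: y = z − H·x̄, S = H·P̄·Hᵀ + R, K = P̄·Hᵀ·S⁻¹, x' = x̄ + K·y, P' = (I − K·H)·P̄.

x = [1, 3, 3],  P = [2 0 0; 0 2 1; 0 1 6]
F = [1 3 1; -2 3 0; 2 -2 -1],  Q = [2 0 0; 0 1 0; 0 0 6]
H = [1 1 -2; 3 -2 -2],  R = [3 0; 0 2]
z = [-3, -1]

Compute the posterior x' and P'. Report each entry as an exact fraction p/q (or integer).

x̄ = F·x = [13, 7, -7]
P̄ = F·P·Fᵀ + Q = [34 17 -19; 17 27 -23; -19 -23 32]
y = z − H·x̄ = [-37, -40]
S = H·P̄·Hᵀ + R = [394 299; 299 384]
K = P̄·Hᵀ·S⁻¹ = [2482/61895 15153/61895; 21703/61895 -9968/61895; -18279/61895 2144/61895]
x' = x̄ + K·y = [106681/61895, 28974/61895, 157298/61895]
P' = (I − K·H)·P̄ = [277314/61895 177256/61895 223562/61895; 177256/61895 146519/61895 129333/61895; 223562/61895 129333/61895 203866/61895]

x' = [106681/61895, 28974/61895, 157298/61895]
P' = [277314/61895 177256/61895 223562/61895; 177256/61895 146519/61895 129333/61895; 223562/61895 129333/61895 203866/61895]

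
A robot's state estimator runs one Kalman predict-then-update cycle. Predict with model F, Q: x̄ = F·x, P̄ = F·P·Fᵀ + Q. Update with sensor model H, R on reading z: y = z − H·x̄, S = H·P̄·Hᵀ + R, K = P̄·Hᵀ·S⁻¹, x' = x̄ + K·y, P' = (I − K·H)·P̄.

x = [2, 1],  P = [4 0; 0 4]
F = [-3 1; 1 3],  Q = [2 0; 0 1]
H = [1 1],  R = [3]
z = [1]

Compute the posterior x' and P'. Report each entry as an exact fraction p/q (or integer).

x' = [-194/43, 471/86]
P' = [924/43 -861/43; -861/43 1845/86]

x̄ = F·x = [-5, 5]
P̄ = F·P·Fᵀ + Q = [42 0; 0 41]
y = z − H·x̄ = [1]
S = H·P̄·Hᵀ + R = [86]
K = P̄·Hᵀ·S⁻¹ = [21/43; 41/86]
x' = x̄ + K·y = [-194/43, 471/86]
P' = (I − K·H)·P̄ = [924/43 -861/43; -861/43 1845/86]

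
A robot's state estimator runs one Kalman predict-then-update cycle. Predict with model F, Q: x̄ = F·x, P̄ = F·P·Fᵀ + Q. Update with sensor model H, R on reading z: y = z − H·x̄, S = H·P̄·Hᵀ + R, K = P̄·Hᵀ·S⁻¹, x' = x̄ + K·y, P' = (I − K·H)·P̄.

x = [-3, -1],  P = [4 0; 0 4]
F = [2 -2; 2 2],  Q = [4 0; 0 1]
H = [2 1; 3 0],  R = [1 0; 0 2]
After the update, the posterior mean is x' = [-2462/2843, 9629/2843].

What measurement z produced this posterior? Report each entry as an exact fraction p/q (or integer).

x̄ = F·x = [-4, -8]
P̄ = F·P·Fᵀ + Q = [36 0; 0 33]
S = H·P̄·Hᵀ + R = [178 216; 216 326]
K = P̄·Hᵀ·S⁻¹ = [36/2843 918/2843; 5379/5686 -1782/2843]
x' − x̄ = [8910/2843, 32373/2843] = K·y
y = (KᵀK)⁻¹·Kᵀ·(x' − x̄) = [18, 9]
z = y + H·x̄ = [18, 9] + [-16, -12] = [2, -3]

z = [2, -3]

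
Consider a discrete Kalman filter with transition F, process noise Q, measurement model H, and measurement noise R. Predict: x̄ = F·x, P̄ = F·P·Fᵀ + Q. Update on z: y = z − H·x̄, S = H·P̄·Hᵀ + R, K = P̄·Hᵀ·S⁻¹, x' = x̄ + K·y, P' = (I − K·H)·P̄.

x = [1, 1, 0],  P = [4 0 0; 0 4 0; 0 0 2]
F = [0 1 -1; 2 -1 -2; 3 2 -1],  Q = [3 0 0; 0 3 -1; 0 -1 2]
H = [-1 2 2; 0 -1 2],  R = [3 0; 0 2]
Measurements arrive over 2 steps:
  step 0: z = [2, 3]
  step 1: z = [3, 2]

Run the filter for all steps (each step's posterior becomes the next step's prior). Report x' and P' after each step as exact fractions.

step 0: x̄ = F·x = [1, 1, 5]
step 0: P̄ = F·P·Fᵀ + Q = [9 0 10; 0 31 19; 10 19 56]
step 0: y = z − H·x̄ = [-9, -6]
step 0: S = H·P̄·Hᵀ + R = [472 180; 180 181]
step 0: K = P̄·Hᵀ·S⁻¹ = [-1609/53032 1865/13258; 2105/6629 -1837/6629; 1075/6629 2337/6629]
step 0: x' = x̄ + K·y = [22753/53032, -1294/6629, 9448/6629]
step 0: P' = (I − K·H)·P̄ = [345787/53032 13585/6629 7725/6629; 13585/6629 7858/6629 2092/6629; 7725/6629 2092/6629 3383/6629]
step 1: x̄ = F·x = [-10742/6629, -47655/26516, -28029/53032]
step 1: P̄ = F·P·Fᵀ + Q = [26944/6629 8536/6629 30403/6629; 8536/6629 212797/13258 757081/26516; 30403/6629 757081/26516 4363083/53032]
step 1: y = z − H·x̄ = [159919/26516, 16703/13258]
step 1: S = H·P̄·Hᵀ + R = [8024745/13258 2295015/6629; 2295015/6629 1544117/6629]
step 1: K = P̄·Hᵀ·S⁻¹ = [-4154712/93375445 1867198/18675089; 83072479/280126335 -4939973/18675089; 92252539/560252670 6332575/18675089]
step 1: x' = x̄ + K·y = [-164606103/93375445, -191576693/560252670, 999219547/1120505340]
step 1: P' = (I − K·H)·P̄ = [337838572/93375445 102234152/93375445 60453066/93375445; 102234152/93375445 234706361/280126335 86507171/560252670; 60453066/93375445 86507171/560252670 466461671/1120505340]

step 0: x' = [22753/53032, -1294/6629, 9448/6629], P' = [345787/53032 13585/6629 7725/6629; 13585/6629 7858/6629 2092/6629; 7725/6629 2092/6629 3383/6629]
step 1: x' = [-164606103/93375445, -191576693/560252670, 999219547/1120505340], P' = [337838572/93375445 102234152/93375445 60453066/93375445; 102234152/93375445 234706361/280126335 86507171/560252670; 60453066/93375445 86507171/560252670 466461671/1120505340]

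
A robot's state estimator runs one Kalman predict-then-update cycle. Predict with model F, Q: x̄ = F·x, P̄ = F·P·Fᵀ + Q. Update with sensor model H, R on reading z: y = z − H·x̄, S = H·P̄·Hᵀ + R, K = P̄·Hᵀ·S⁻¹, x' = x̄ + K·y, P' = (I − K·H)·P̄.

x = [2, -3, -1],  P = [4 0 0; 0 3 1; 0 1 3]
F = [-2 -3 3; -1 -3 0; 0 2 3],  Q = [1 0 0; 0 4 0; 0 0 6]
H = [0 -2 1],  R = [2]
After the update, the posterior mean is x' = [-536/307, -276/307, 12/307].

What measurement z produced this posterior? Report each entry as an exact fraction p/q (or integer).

x̄ = F·x = [2, 7, -9]
P̄ = F·P·Fᵀ + Q = [53 26 6; 26 35 -27; 6 -27 57]
S = H·P̄·Hᵀ + R = [307]
K = P̄·Hᵀ·S⁻¹ = [-46/307; -97/307; 111/307]
x' − x̄ = [-1150/307, -2425/307, 2775/307] = K·y
y = (KᵀK)⁻¹·Kᵀ·(x' − x̄) = [25]
z = y + H·x̄ = [25] + [-23] = [2]

z = [2]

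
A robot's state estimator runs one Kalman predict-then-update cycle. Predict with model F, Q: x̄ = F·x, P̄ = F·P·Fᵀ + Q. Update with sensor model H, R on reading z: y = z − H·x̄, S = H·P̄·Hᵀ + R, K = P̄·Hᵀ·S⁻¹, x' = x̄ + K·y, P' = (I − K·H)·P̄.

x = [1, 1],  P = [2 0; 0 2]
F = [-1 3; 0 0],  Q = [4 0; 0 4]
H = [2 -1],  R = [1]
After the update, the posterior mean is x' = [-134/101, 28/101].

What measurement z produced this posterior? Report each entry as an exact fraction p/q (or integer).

x̄ = F·x = [2, 0]
P̄ = F·P·Fᵀ + Q = [24 0; 0 4]
S = H·P̄·Hᵀ + R = [101]
K = P̄·Hᵀ·S⁻¹ = [48/101; -4/101]
x' − x̄ = [-336/101, 28/101] = K·y
y = (KᵀK)⁻¹·Kᵀ·(x' − x̄) = [-7]
z = y + H·x̄ = [-7] + [4] = [-3]

z = [-3]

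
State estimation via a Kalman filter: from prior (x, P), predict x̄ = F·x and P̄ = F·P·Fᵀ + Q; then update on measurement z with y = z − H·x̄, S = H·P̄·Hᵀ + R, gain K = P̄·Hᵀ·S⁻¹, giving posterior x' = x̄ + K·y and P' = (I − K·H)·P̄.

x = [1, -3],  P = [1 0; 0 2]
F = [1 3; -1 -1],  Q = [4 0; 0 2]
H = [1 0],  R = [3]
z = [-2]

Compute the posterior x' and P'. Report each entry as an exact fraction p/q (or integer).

x̄ = F·x = [-8, 2]
P̄ = F·P·Fᵀ + Q = [23 -7; -7 5]
y = z − H·x̄ = [6]
S = H·P̄·Hᵀ + R = [26]
K = P̄·Hᵀ·S⁻¹ = [23/26; -7/26]
x' = x̄ + K·y = [-35/13, 5/13]
P' = (I − K·H)·P̄ = [69/26 -21/26; -21/26 81/26]

x' = [-35/13, 5/13]
P' = [69/26 -21/26; -21/26 81/26]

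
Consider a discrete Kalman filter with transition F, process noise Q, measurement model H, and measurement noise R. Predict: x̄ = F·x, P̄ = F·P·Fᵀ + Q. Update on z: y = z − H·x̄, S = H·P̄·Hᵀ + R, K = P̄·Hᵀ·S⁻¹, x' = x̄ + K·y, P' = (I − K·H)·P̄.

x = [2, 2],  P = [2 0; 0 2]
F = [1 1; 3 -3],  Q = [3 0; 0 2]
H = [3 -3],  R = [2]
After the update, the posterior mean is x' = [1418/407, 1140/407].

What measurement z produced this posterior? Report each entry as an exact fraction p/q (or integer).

z = [2]

x̄ = F·x = [4, 0]
P̄ = F·P·Fᵀ + Q = [7 0; 0 38]
S = H·P̄·Hᵀ + R = [407]
K = P̄·Hᵀ·S⁻¹ = [21/407; -114/407]
x' − x̄ = [-210/407, 1140/407] = K·y
y = (KᵀK)⁻¹·Kᵀ·(x' − x̄) = [-10]
z = y + H·x̄ = [-10] + [12] = [2]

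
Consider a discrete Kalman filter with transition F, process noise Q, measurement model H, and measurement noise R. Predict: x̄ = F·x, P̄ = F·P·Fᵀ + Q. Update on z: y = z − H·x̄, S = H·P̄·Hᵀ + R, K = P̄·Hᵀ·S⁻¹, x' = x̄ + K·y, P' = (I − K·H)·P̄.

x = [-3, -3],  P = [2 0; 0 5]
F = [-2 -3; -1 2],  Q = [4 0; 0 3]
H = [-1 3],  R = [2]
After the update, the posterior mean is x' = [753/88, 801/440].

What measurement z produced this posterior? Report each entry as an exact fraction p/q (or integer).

x̄ = F·x = [15, -3]
P̄ = F·P·Fᵀ + Q = [57 -26; -26 25]
S = H·P̄·Hᵀ + R = [440]
K = P̄·Hᵀ·S⁻¹ = [-27/88; 101/440]
x' − x̄ = [-567/88, 2121/440] = K·y
y = (KᵀK)⁻¹·Kᵀ·(x' − x̄) = [21]
z = y + H·x̄ = [21] + [-24] = [-3]

z = [-3]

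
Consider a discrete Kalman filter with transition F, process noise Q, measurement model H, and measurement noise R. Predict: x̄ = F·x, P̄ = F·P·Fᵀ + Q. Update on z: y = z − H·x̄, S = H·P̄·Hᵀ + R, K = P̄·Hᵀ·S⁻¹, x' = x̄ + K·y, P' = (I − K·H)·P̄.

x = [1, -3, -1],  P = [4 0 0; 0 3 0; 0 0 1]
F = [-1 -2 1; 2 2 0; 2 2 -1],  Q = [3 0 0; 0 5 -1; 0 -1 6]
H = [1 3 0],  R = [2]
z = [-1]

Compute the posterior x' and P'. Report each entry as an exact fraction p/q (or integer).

x̄ = F·x = [4, -4, -3]
P̄ = F·P·Fᵀ + Q = [20 -20 -21; -20 33 27; -21 27 35]
y = z − H·x̄ = [7]
S = H·P̄·Hᵀ + R = [199]
K = P̄·Hᵀ·S⁻¹ = [-40/199; 79/199; 60/199]
x' = x̄ + K·y = [516/199, -243/199, -177/199]
P' = (I − K·H)·P̄ = [2380/199 -820/199 -1779/199; -820/199 326/199 633/199; -1779/199 633/199 3365/199]

x' = [516/199, -243/199, -177/199]
P' = [2380/199 -820/199 -1779/199; -820/199 326/199 633/199; -1779/199 633/199 3365/199]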